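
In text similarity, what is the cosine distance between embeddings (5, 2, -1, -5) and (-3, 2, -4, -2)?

With u = (5, 2, -1, -5), v = (-3, 2, -4, -2):
u·v = 5·(-3) + 2·2 + (-1)·(-4) + (-5)·(-2) = (-15) + 4 + 4 + 10 = 3.
|u| = √(5² + 2² + (-1)² + (-5)²) = √55, |v| = √((-3)² + 2² + (-4)² + (-2)²) = √33, so |u||v| = √(55·33) = √1815.
cos θ = (u·v)/(|u||v|) = 3/√1815 ≈ 0.0704
Cosine distance = 1 - cos θ ≈ 1 - 0.0704 = 0.9296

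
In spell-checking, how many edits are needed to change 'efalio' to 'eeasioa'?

Let D[i][j] be the edit distance between the first i characters of 'efalio' and the first j characters of 'eeasioa', with D[i][0] = i, D[0][j] = j, and D[i][j] = D[i-1][j-1] if the characters match, else 1 + min(D[i-1][j], D[i][j-1], D[i-1][j-1]). Filling the table (rows: prefixes of 'efalio', columns: prefixes of 'eeasioa'):
     ε  e  e  a  s  i  o  a
  ε  0  1  2  3  4  5  6  7
  e  1  0  1  2  3  4  5  6
  f  2  1  1  2  3  4  5  6
  a  3  2  2  1  2  3  4  5
  l  4  3  3  2  2  3  4  5
  i  5  4  4  3  3  2  3  4
  o  6  5  5  4  4  3  2  3
The bottom-right entry gives D[6][7] = 3, so no sequence of fewer than 3 edits works. Backtracking through the table gives one optimal edit sequence (3 edits):
  efalio → eealio (sub f→e @2)
  eealio → eeasio (sub l→s @4)
  eeasio → eeasioa (ins a @7)
Edit distance = 3.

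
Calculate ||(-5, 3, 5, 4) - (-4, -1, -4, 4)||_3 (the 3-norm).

(Σ|x_i - y_i|^3)^(1/3) = (|-5 - (-4)|^3 + |3 - (-1)|^3 + |5 - (-4)|^3 + |4 - 4|^3)^(1/3)
= (1^3 + 4^3 + 9^3 + 0^3)^(1/3) = (1 + 64 + 729 + 0)^(1/3) = (794)^(1/3) ≈ 9.2599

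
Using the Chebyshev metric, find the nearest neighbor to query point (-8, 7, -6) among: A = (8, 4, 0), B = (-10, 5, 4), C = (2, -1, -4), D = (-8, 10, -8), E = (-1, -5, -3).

Distances: d(A) = 16, d(B) = 10, d(C) = 10, d(D) = 3, d(E) = 12. Nearest: D = (-8, 10, -8) with distance 3.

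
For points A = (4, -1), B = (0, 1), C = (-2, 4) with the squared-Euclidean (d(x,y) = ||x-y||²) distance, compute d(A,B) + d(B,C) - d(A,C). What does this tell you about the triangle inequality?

d(A,B) = 4² + 2² = 20, d(B,C) = 2² + 3² = 13, d(A,C) = 6² + 5² = 61.
d(A,B) + d(B,C) - d(A,C) = 20 + 13 - 61 = 33 - 61 = -28. This is < 0, so the triangle inequality FAILS for these points (squared-Euclidean is not a metric).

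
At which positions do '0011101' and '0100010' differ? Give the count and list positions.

Differing positions: 2, 3, 4, 5, 6, 7. Hamming distance = 6.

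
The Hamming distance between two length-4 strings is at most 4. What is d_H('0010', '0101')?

Differing positions: 2, 3, 4. Hamming distance = 3. The maximum possible Hamming distance for length-4 strings is 4, so d_H/4 = 3/4 = 0.75.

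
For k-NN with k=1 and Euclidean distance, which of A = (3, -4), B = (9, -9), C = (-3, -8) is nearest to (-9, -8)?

Distances: d(A) ≈ 12.6491, d(B) ≈ 18.0278, d(C) = 6. Nearest: C = (-3, -8) with distance 6.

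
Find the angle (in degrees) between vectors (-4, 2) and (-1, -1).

With u = (-4, 2), v = (-1, -1):
u·v = (-4)·(-1) + 2·(-1) = 4 + (-2) = 2.
|u| = √((-4)² + 2²) = √20, |v| = √((-1)² + (-1)²) = √2, so |u||v| = √(20·2) = √40.
cos θ = (u·v)/(|u||v|) = 2/√40 ≈ 0.316228
θ = arccos(0.316228) ≈ 71.57°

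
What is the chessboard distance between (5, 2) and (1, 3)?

max(|x_i - y_i|) = max(|5 - 1|, |2 - 3|) = max(4, 1) = 4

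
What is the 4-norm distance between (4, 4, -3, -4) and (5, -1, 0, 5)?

(Σ|x_i - y_i|^4)^(1/4) = (|4 - 5|^4 + |4 - (-1)|^4 + |-3 - 0|^4 + |-4 - 5|^4)^(1/4)
= (1^4 + 5^4 + 3^4 + 9^4)^(1/4) = (1 + 625 + 81 + 6561)^(1/4) = (7268)^(1/4) ≈ 9.2332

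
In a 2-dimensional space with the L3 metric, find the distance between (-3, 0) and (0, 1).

(Σ|x_i - y_i|^3)^(1/3) = (|-3 - 0|^3 + |0 - 1|^3)^(1/3)
= (3^3 + 1^3)^(1/3) = (27 + 1)^(1/3) = (28)^(1/3) ≈ 3.0366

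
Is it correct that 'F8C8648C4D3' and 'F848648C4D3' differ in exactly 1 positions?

Differing positions: 3. Hamming distance = 1, so the claim is true.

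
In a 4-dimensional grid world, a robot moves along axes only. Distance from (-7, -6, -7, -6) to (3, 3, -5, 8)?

Σ|x_i - y_i| = |-7 - 3| + |-6 - 3| + |-7 - (-5)| + |-6 - 8| = 10 + 9 + 2 + 14 = 35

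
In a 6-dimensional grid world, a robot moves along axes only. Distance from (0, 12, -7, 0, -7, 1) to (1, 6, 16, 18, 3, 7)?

Σ|x_i - y_i| = |0 - 1| + |12 - 6| + |-7 - 16| + |0 - 18| + |-7 - 3| + |1 - 7| = 1 + 6 + 23 + 18 + 10 + 6 = 64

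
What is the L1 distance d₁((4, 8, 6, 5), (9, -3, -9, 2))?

Σ|x_i - y_i| = |4 - 9| + |8 - (-3)| + |6 - (-9)| + |5 - 2| = 5 + 11 + 15 + 3 = 34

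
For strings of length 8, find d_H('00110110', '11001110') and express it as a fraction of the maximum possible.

Differing positions: 1, 2, 3, 4, 5. Hamming distance = 5. The maximum possible Hamming distance for length-8 strings is 8, so d_H/8 = 5/8 = 0.625.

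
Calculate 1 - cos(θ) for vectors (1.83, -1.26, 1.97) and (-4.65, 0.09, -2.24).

With u = (1.83, -1.26, 1.97), v = (-4.65, 0.09, -2.24):
u·v = 1.83·(-4.65) + (-1.26)·0.09 + 1.97·(-2.24) = (-8.5095) + (-0.1134) + (-4.4128) = -13.0357.
|u| = √(1.83² + (-1.26)² + 1.97²) = √(3.3489 + 1.5876 + 3.8809) = √8.8174, |v| = √((-4.65)² + 0.09² + (-2.24)²) = √(21.6225 + 0.0081 + 5.0176) = √26.6482.
cos θ = (u·v)/(|u||v|) = -13.0357/(√8.8174·√26.6482) ≈ -0.8504
Cosine distance = 1 - cos θ ≈ 1 - (-0.8504) = 1.8504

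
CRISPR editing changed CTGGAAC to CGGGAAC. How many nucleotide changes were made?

Differing positions: 2. Hamming distance = 1.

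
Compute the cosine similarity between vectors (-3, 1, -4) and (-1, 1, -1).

With u = (-3, 1, -4), v = (-1, 1, -1):
u·v = (-3)·(-1) + 1·1 + (-4)·(-1) = 3 + 1 + 4 = 8.
|u| = √((-3)² + 1² + (-4)²) = √26, |v| = √((-1)² + 1² + (-1)²) = √3, so |u||v| = √(26·3) = √78.
cos θ = (u·v)/(|u||v|) = 8/√78 ≈ 0.9058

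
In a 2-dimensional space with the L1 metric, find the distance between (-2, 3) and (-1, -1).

Σ|x_i - y_i| = |-2 - (-1)| + |3 - (-1)| = 1 + 4 = 5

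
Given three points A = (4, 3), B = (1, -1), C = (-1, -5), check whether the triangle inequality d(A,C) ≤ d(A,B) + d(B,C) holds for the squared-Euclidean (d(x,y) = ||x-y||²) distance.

d(A,B) = 3² + 4² = 25, d(B,C) = 2² + 4² = 20, d(A,C) = 5² + 8² = 89.
d(A,C) = 89 > 25 + 20 = 45. Triangle inequality is VIOLATED. (Squared-Euclidean is not a metric — this is a counterexample.)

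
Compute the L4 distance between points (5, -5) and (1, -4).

(Σ|x_i - y_i|^4)^(1/4) = (|5 - 1|^4 + |-5 - (-4)|^4)^(1/4)
= (4^4 + 1^4)^(1/4) = (256 + 1)^(1/4) = (257)^(1/4) ≈ 4.0039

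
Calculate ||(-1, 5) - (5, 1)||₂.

√(Σ(x_i - y_i)²) = √((-1 - 5)² + (5 - 1)²)
= √((-6)² + 4²) = √(36 + 16) = √52 ≈ 7.2111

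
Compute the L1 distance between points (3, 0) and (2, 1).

Σ|x_i - y_i| = |3 - 2| + |0 - 1| = 1 + 1 = 2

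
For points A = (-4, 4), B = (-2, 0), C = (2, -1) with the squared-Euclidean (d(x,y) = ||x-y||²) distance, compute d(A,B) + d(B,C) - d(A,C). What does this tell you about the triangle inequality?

d(A,B) = 2² + 4² = 20, d(B,C) = 4² + 1² = 17, d(A,C) = 6² + 5² = 61.
d(A,B) + d(B,C) - d(A,C) = 20 + 17 - 61 = 37 - 61 = -24. This is < 0, so the triangle inequality FAILS for these points (squared-Euclidean is not a metric).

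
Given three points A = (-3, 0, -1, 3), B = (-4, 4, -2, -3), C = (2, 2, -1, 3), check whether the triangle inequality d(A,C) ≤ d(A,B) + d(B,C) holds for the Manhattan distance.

d(A,B) = 1 + 4 + 1 + 6 = 12, d(B,C) = 6 + 2 + 1 + 6 = 15, d(A,C) = 5 + 2 + 0 + 0 = 7.
d(A,C) = 7 ≤ 12 + 15 = 27. Triangle inequality is satisfied.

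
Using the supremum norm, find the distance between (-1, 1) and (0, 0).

max(|x_i - y_i|) = max(|-1 - 0|, |1 - 0|) = max(1, 1) = 1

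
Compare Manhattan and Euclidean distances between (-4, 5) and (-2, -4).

L1 = |-4 - (-2)| + |5 - (-4)| = 2 + 9 = 11
L2 = √(2² + 9²) = √85 ≈ 9.2195
L1 ≥ L2 always (equality iff movement is along one axis); L1 > L2 here.
Ratio L1/L2 = 11/√85 ≈ 1.1931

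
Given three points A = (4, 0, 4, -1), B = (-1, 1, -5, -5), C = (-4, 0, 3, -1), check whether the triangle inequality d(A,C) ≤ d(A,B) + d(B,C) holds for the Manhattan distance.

d(A,B) = 5 + 1 + 9 + 4 = 19, d(B,C) = 3 + 1 + 8 + 4 = 16, d(A,C) = 8 + 0 + 1 + 0 = 9.
d(A,C) = 9 ≤ 19 + 16 = 35. Triangle inequality is satisfied.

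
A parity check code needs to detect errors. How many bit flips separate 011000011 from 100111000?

Differing positions: 1, 2, 3, 4, 5, 6, 8, 9. Hamming distance = 8.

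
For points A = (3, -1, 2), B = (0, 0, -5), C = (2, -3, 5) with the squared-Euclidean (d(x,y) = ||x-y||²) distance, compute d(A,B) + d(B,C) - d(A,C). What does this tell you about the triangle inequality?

d(A,B) = 3² + 1² + 7² = 59, d(B,C) = 2² + 3² + 10² = 113, d(A,C) = 1² + 2² + 3² = 14.
d(A,B) + d(B,C) - d(A,C) = 59 + 113 - 14 = 172 - 14 = 158. This is ≥ 0, so the triangle inequality holds for these points.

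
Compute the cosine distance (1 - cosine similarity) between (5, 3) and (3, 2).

With u = (5, 3), v = (3, 2):
u·v = 5·3 + 3·2 = 15 + 6 = 21.
|u| = √(5² + 3²) = √34, |v| = √(3² + 2²) = √13, so |u||v| = √(34·13) = √442.
cos θ = (u·v)/(|u||v|) = 21/√442 ≈ 0.9989
Cosine distance = 1 - cos θ ≈ 1 - 0.9989 = 0.0011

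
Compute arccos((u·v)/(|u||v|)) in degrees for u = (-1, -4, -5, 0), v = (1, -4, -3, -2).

With u = (-1, -4, -5, 0), v = (1, -4, -3, -2):
u·v = (-1)·1 + (-4)·(-4) + (-5)·(-3) + 0·(-2) = (-1) + 16 + 15 + 0 = 30.
|u| = √((-1)² + (-4)² + (-5)² + 0²) = √42, |v| = √(1² + (-4)² + (-3)² + (-2)²) = √30, so |u||v| = √(42·30) = √1260.
cos θ = (u·v)/(|u||v|) = 30/√1260 ≈ 0.845154
θ = arccos(0.845154) ≈ 32.31°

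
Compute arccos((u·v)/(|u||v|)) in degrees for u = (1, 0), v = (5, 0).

With u = (1, 0), v = (5, 0):
u·v = 1·5 + 0·0 = 5 + 0 = 5.
|u| = √(1² + 0²) = √1, |v| = √(5² + 0²) = √25, so |u||v| = √(1·25) = √25 = 5.
cos θ = (u·v)/(|u||v|) = 5/5 = 1 (the vectors are parallel, pointing the same way)
θ = arccos(1) = 0°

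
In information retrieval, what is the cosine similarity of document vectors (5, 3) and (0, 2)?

With u = (5, 3), v = (0, 2):
u·v = 5·0 + 3·2 = 0 + 6 = 6.
|u| = √(5² + 3²) = √34, |v| = √(0² + 2²) = √4, so |u||v| = √(34·4) = √136.
cos θ = (u·v)/(|u||v|) = 6/√136 ≈ 0.5145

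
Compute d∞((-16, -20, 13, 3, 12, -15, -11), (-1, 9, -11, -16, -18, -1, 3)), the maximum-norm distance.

max(|x_i - y_i|) = max(|-16 - (-1)|, |-20 - 9|, |13 - (-11)|, |3 - (-16)|, |12 - (-18)|, |-15 - (-1)|, |-11 - 3|) = max(15, 29, 24, 19, 30, 14, 14) = 30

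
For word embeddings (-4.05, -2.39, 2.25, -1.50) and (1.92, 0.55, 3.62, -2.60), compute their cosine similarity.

With u = (-4.05, -2.39, 2.25, -1.50), v = (1.92, 0.55, 3.62, -2.60):
u·v = (-4.05)·1.92 + (-2.39)·0.55 + 2.25·3.62 + (-1.5)·(-2.6) = (-7.776) + (-1.3145) + 8.145 + 3.9 = 2.9545.
|u| = √((-4.05)² + (-2.39)² + 2.25² + (-1.5)²) = √(16.4025 + 5.7121 + 5.0625 + 2.25) = √29.4271, |v| = √(1.92² + 0.55² + 3.62² + (-2.6)²) = √(3.6864 + 0.3025 + 13.1044 + 6.76) = √23.8533.
cos θ = (u·v)/(|u||v|) = 2.9545/(√29.4271·√23.8533) ≈ 0.1115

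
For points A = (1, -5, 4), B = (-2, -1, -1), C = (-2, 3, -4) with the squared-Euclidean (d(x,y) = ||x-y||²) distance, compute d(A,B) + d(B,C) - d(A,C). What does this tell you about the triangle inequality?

d(A,B) = 3² + 4² + 5² = 50, d(B,C) = 0² + 4² + 3² = 25, d(A,C) = 3² + 8² + 8² = 137.
d(A,B) + d(B,C) - d(A,C) = 50 + 25 - 137 = 75 - 137 = -62. This is < 0, so the triangle inequality FAILS for these points (squared-Euclidean is not a metric).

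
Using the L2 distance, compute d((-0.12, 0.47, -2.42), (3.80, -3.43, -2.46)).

(Σ|x_i - y_i|^2)^(1/2) = (|-0.12 - 3.8|^2 + |0.47 - (-3.43)|^2 + |-2.42 - (-2.46)|^2)^(1/2)
= (3.92^2 + 3.9^2 + 0.04^2)^(1/2) = (15.3664 + 15.21 + 0.0016)^(1/2) = (30.578)^(1/2) ≈ 5.5297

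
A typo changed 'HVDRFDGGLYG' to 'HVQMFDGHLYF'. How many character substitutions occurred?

Differing positions: 3, 4, 8, 11. Hamming distance = 4.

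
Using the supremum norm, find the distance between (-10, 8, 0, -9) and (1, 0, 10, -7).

max(|x_i - y_i|) = max(|-10 - 1|, |8 - 0|, |0 - 10|, |-9 - (-7)|) = max(11, 8, 10, 2) = 11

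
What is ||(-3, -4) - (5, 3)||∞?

max(|x_i - y_i|) = max(|-3 - 5|, |-4 - 3|) = max(8, 7) = 8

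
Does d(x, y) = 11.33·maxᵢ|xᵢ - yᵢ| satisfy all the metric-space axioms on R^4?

Yes. The L∞ (Chebyshev) norm induces a metric on R^4, and multiplying a metric by a positive constant 11.33 > 0 preserves all four axioms: non-negativity (11.33·||x-y|| ≥ 0), identity (11.33·||x-y|| = 0 ⟺ ||x-y|| = 0 ⟺ x = y), symmetry (||x-y|| = ||y-x||), and the triangle inequality (11.33·||x-z|| ≤ 11.33·||x-y|| + 11.33·||y-z||). So d is a metric.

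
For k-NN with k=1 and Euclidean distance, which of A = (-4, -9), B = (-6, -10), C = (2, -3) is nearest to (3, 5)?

Distances: d(A) ≈ 15.6525, d(B) ≈ 17.4929, d(C) ≈ 8.0623. Nearest: C = (2, -3) with distance 8.0623.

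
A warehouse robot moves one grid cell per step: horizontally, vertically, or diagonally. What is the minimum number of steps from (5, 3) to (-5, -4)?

max(|x_i - y_i|) = max(|5 - (-5)|, |3 - (-4)|) = max(10, 7) = 10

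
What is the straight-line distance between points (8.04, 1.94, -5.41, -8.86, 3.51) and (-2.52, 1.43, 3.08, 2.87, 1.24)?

√(Σ(x_i - y_i)²) = √((8.04 - (-2.52))² + (1.94 - 1.43)² + (-5.41 - 3.08)² + (-8.86 - 2.87)² + (3.51 - 1.24)²)
= √(10.56² + 0.51² + (-8.49)² + (-11.73)² + 2.27²) = √(111.5136 + 0.2601 + 72.0801 + 137.5929 + 5.1529) = √326.5996 ≈ 18.0721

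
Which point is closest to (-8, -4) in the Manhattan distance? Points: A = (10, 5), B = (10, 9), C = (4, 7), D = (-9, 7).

Distances: d(A) = 27, d(B) = 31, d(C) = 23, d(D) = 12. Nearest: D = (-9, 7) with distance 12.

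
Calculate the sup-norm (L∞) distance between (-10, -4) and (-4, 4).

max(|x_i - y_i|) = max(|-10 - (-4)|, |-4 - 4|) = max(6, 8) = 8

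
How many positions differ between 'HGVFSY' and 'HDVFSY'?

Differing positions: 2. Hamming distance = 1.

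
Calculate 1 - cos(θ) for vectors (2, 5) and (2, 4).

With u = (2, 5), v = (2, 4):
u·v = 2·2 + 5·4 = 4 + 20 = 24.
|u| = √(2² + 5²) = √29, |v| = √(2² + 4²) = √20, so |u||v| = √(29·20) = √580.
cos θ = (u·v)/(|u||v|) = 24/√580 ≈ 0.9965
Cosine distance = 1 - cos θ ≈ 1 - 0.9965 = 0.0035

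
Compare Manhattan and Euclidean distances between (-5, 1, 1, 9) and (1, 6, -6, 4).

L1 = |-5 - 1| + |1 - 6| + |1 - (-6)| + |9 - 4| = 6 + 5 + 7 + 5 = 23
L2 = √(6² + 5² + 7² + 5²) = √135 ≈ 11.619
L1 ≥ L2 always (equality iff movement is along one axis); L1 > L2 here.
Ratio L1/L2 = 23/√135 ≈ 1.9795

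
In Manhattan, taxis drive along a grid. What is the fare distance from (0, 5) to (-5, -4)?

Σ|x_i - y_i| = |0 - (-5)| + |5 - (-4)| = 5 + 9 = 14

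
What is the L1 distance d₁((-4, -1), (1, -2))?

Σ|x_i - y_i| = |-4 - 1| + |-1 - (-2)| = 5 + 1 = 6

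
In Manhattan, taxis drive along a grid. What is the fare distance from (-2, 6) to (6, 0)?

Σ|x_i - y_i| = |-2 - 6| + |6 - 0| = 8 + 6 = 14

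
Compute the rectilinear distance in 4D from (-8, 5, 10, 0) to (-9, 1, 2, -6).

Σ|x_i - y_i| = |-8 - (-9)| + |5 - 1| + |10 - 2| + |0 - (-6)| = 1 + 4 + 8 + 6 = 19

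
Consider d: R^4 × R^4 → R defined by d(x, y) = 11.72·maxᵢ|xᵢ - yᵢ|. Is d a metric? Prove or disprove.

Yes. The L∞ (Chebyshev) norm induces a metric on R^4, and multiplying a metric by a positive constant 11.72 > 0 preserves all four axioms: non-negativity (11.72·||x-y|| ≥ 0), identity (11.72·||x-y|| = 0 ⟺ ||x-y|| = 0 ⟺ x = y), symmetry (||x-y|| = ||y-x||), and the triangle inequality (11.72·||x-z|| ≤ 11.72·||x-y|| + 11.72·||y-z||). So d is a metric.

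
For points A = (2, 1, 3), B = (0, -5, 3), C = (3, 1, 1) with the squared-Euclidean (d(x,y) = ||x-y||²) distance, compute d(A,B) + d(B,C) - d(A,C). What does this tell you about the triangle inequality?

d(A,B) = 2² + 6² + 0² = 40, d(B,C) = 3² + 6² + 2² = 49, d(A,C) = 1² + 0² + 2² = 5.
d(A,B) + d(B,C) - d(A,C) = 40 + 49 - 5 = 89 - 5 = 84. This is ≥ 0, so the triangle inequality holds for these points.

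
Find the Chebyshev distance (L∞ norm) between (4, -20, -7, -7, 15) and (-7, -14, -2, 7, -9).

max(|x_i - y_i|) = max(|4 - (-7)|, |-20 - (-14)|, |-7 - (-2)|, |-7 - 7|, |15 - (-9)|) = max(11, 6, 5, 14, 24) = 24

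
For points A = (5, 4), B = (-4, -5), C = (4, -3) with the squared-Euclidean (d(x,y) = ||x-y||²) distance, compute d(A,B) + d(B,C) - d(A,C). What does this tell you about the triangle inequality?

d(A,B) = 9² + 9² = 162, d(B,C) = 8² + 2² = 68, d(A,C) = 1² + 7² = 50.
d(A,B) + d(B,C) - d(A,C) = 162 + 68 - 50 = 230 - 50 = 180. This is ≥ 0, so the triangle inequality holds for these points.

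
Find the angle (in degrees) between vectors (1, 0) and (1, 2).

With u = (1, 0), v = (1, 2):
u·v = 1·1 + 0·2 = 1 + 0 = 1.
|u| = √(1² + 0²) = √1, |v| = √(1² + 2²) = √5, so |u||v| = √(1·5) = √5.
cos θ = (u·v)/(|u||v|) = 1/√5 ≈ 0.447214
θ = arccos(0.447214) ≈ 63.43°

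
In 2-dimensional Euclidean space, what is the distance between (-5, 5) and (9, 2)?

√(Σ(x_i - y_i)²) = √((-5 - 9)² + (5 - 2)²)
= √((-14)² + 3²) = √(196 + 9) = √205 ≈ 14.3178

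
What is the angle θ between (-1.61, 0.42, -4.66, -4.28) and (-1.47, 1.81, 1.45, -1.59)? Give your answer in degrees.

With u = (-1.61, 0.42, -4.66, -4.28), v = (-1.47, 1.81, 1.45, -1.59):
u·v = (-1.61)·(-1.47) + 0.42·1.81 + (-4.66)·1.45 + (-4.28)·(-1.59) = 2.3667 + 0.7602 + (-6.757) + 6.8052 = 3.1751.
|u| = √((-1.61)² + 0.42² + (-4.66)² + (-4.28)²) = √(2.5921 + 0.1764 + 21.7156 + 18.3184) = √42.8025, |v| = √((-1.47)² + 1.81² + 1.45² + (-1.59)²) = √(2.1609 + 3.2761 + 2.1025 + 2.5281) = √10.0676.
cos θ = (u·v)/(|u||v|) = 3.1751/(√42.8025·√10.0676) ≈ 0.152954
θ = arccos(0.152954) ≈ 81.2°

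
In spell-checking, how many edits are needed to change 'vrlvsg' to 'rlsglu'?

Let D[i][j] be the edit distance between the first i characters of 'vrlvsg' and the first j characters of 'rlsglu', with D[i][0] = i, D[0][j] = j, and D[i][j] = D[i-1][j-1] if the characters match, else 1 + min(D[i-1][j], D[i][j-1], D[i-1][j-1]). Filling the table (rows: prefixes of 'vrlvsg', columns: prefixes of 'rlsglu'):
     ε  r  l  s  g  l  u
  ε  0  1  2  3  4  5  6
  v  1  1  2  3  4  5  6
  r  2  1  2  3  4  5  6
  l  3  2  1  2  3  4  5
  v  4  3  2  2  3  4  5
  s  5  4  3  2  3  4  5
  g  6  5  4  3  2  3  4
The bottom-right entry gives D[6][6] = 4, so no sequence of fewer than 4 edits works. Backtracking through the table gives one optimal edit sequence (4 edits):
  vrlvsg → rlvsg (del v @1)
  rlvsg → rlsg (del v @3)
  rlsg → rlsgl (ins l @5)
  rlsgl → rlsglu (ins u @6)
Edit distance = 4.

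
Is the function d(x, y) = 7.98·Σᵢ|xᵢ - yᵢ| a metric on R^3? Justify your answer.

Yes. The L1 (Manhattan) norm induces a metric on R^3, and multiplying a metric by a positive constant 7.98 > 0 preserves all four axioms: non-negativity (7.98·||x-y|| ≥ 0), identity (7.98·||x-y|| = 0 ⟺ ||x-y|| = 0 ⟺ x = y), symmetry (||x-y|| = ||y-x||), and the triangle inequality (7.98·||x-z|| ≤ 7.98·||x-y|| + 7.98·||y-z||). So d is a metric.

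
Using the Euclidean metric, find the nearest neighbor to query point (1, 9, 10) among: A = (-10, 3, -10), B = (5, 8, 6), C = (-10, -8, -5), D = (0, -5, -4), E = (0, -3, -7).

Distances: d(A) ≈ 23.6008, d(B) ≈ 5.7446, d(C) ≈ 25.1992, d(D) ≈ 19.8242, d(E) ≈ 20.8327. Nearest: B = (5, 8, 6) with distance 5.7446.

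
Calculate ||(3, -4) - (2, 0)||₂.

√(Σ(x_i - y_i)²) = √((3 - 2)² + (-4 - 0)²)
= √(1² + (-4)²) = √(1 + 16) = √17 ≈ 4.1231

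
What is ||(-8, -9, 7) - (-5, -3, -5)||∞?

max(|x_i - y_i|) = max(|-8 - (-5)|, |-9 - (-3)|, |7 - (-5)|) = max(3, 6, 12) = 12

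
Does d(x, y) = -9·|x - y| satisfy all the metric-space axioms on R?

No. With c = -9 < 0, d fails non-negativity: d(4, 8) = -9·|4 - 8| = -9·4 = -36 < 0.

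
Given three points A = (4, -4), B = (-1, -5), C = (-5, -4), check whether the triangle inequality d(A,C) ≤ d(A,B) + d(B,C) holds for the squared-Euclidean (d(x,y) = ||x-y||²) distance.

d(A,B) = 5² + 1² = 26, d(B,C) = 4² + 1² = 17, d(A,C) = 9² + 0² = 81.
d(A,C) = 81 > 26 + 17 = 43. Triangle inequality is VIOLATED. (Squared-Euclidean is not a metric — this is a counterexample.)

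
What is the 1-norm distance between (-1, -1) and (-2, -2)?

Σ|x_i - y_i| = |-1 - (-2)| + |-1 - (-2)| = 1 + 1 = 2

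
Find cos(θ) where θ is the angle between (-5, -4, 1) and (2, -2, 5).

With u = (-5, -4, 1), v = (2, -2, 5):
u·v = (-5)·2 + (-4)·(-2) + 1·5 = (-10) + 8 + 5 = 3.
|u| = √((-5)² + (-4)² + 1²) = √42, |v| = √(2² + (-2)² + 5²) = √33, so |u||v| = √(42·33) = √1386.
cos θ = (u·v)/(|u||v|) = 3/√1386 ≈ 0.0806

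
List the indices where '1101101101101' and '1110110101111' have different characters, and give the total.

Differing positions: 3, 4, 6, 7, 12. Hamming distance = 5.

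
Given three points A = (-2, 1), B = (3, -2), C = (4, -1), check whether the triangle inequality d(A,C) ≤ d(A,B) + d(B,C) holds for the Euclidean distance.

d(A,B) = √(5² + 3²) = √34 ≈ 5.831, d(B,C) = √(1² + 1²) = √2 ≈ 1.4142, d(A,C) = √(6² + 2²) = √40 ≈ 6.3246.
d(A,C) ≈ 6.3246 ≤ 5.831 + 1.4142 = 7.2452. Triangle inequality is satisfied.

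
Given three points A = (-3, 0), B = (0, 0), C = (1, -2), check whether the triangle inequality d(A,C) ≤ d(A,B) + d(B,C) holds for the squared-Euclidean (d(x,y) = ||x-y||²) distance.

d(A,B) = 3² + 0² = 9, d(B,C) = 1² + 2² = 5, d(A,C) = 4² + 2² = 20.
d(A,C) = 20 > 9 + 5 = 14. Triangle inequality is VIOLATED. (Squared-Euclidean is not a metric — this is a counterexample.)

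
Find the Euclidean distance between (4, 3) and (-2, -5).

√(Σ(x_i - y_i)²) = √((4 - (-2))² + (3 - (-5))²)
= √(6² + 8²) = √(36 + 64) = √100 = 10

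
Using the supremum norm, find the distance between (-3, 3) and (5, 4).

max(|x_i - y_i|) = max(|-3 - 5|, |3 - 4|) = max(8, 1) = 8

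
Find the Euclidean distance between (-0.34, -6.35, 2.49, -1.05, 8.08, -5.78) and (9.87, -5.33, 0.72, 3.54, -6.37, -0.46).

√(Σ(x_i - y_i)²) = √((-0.34 - 9.87)² + (-6.35 - (-5.33))² + (2.49 - 0.72)² + (-1.05 - 3.54)² + (8.08 - (-6.37))² + (-5.78 - (-0.46))²)
= √((-10.21)² + (-1.02)² + 1.77² + (-4.59)² + 14.45² + (-5.32)²) = √(104.2441 + 1.0404 + 3.1329 + 21.0681 + 208.8025 + 28.3024) = √366.5904 ≈ 19.1466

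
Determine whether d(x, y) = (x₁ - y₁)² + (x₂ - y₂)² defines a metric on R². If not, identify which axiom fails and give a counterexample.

No. The squared Euclidean distance fails the triangle inequality. Counterexample: x = (0, 0), y = (3, 3), z = (6, 6). d(x,z) = 6² + 6² = 72, but d(x,y) + d(y,z) = (3² + 3²) + (3² + 3²) = 18 + 18 = 36. Since 72 > 36, the triangle inequality is violated. (Note: √d, the ordinary Euclidean distance, IS a metric.)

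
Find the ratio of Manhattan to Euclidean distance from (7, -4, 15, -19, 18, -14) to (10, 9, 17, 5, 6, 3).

L1 = |7 - 10| + |-4 - 9| + |15 - 17| + |-19 - 5| + |18 - 6| + |-14 - 3| = 3 + 13 + 2 + 24 + 12 + 17 = 71
L2 = √(3² + 13² + 2² + 24² + 12² + 17²) = √1191 ≈ 34.5109
L1 ≥ L2 always (equality iff movement is along one axis); L1 > L2 here.
Ratio L1/L2 = 71/√1191 ≈ 2.0573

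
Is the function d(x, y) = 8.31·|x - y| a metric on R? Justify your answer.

Yes. Since |x - y| is a metric on R and 8.31 > 0, the positive scalar multiple 8.31·|x - y| is also a metric: scaling by a positive constant preserves non-negativity, identity (d=0 ⟺ |x-y|=0 ⟺ x=y), symmetry, and the triangle inequality.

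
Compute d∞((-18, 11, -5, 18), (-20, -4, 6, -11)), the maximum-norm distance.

max(|x_i - y_i|) = max(|-18 - (-20)|, |11 - (-4)|, |-5 - 6|, |18 - (-11)|) = max(2, 15, 11, 29) = 29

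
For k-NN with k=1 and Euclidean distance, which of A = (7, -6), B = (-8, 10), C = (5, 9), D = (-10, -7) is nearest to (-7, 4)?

Distances: d(A) ≈ 17.2047, d(B) ≈ 6.0828, d(C) = 13, d(D) ≈ 11.4018. Nearest: B = (-8, 10) with distance 6.0828.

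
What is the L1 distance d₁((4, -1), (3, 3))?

Σ|x_i - y_i| = |4 - 3| + |-1 - 3| = 1 + 4 = 5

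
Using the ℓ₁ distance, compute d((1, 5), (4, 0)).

Σ|x_i - y_i| = |1 - 4| + |5 - 0| = 3 + 5 = 8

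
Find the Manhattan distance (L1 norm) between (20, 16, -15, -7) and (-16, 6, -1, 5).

Σ|x_i - y_i| = |20 - (-16)| + |16 - 6| + |-15 - (-1)| + |-7 - 5| = 36 + 10 + 14 + 12 = 72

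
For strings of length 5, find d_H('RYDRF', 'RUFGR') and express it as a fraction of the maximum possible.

Differing positions: 2, 3, 4, 5. Hamming distance = 4. The maximum possible Hamming distance for length-5 strings is 5, so d_H/5 = 4/5 = 0.8.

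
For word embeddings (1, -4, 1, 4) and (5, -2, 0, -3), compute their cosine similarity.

With u = (1, -4, 1, 4), v = (5, -2, 0, -3):
u·v = 1·5 + (-4)·(-2) + 1·0 + 4·(-3) = 5 + 8 + 0 + (-12) = 1.
|u| = √(1² + (-4)² + 1² + 4²) = √34, |v| = √(5² + (-2)² + 0² + (-3)²) = √38, so |u||v| = √(34·38) = √1292.
cos θ = (u·v)/(|u||v|) = 1/√1292 ≈ 0.0278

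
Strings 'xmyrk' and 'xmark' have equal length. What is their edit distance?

Let D[i][j] be the edit distance between the first i characters of 'xmyrk' and the first j characters of 'xmark', with D[i][0] = i, D[0][j] = j, and D[i][j] = D[i-1][j-1] if the characters match, else 1 + min(D[i-1][j], D[i][j-1], D[i-1][j-1]). Filling the table (rows: prefixes of 'xmyrk', columns: prefixes of 'xmark'):
     ε  x  m  a  r  k
  ε  0  1  2  3  4  5
  x  1  0  1  2  3  4
  m  2  1  0  1  2  3
  y  3  2  1  1  2  3
  r  4  3  2  2  1  2
  k  5  4  3  3  2  1
The bottom-right entry gives D[5][5] = 1, so no sequence of fewer than 1 edit works. Backtracking through the table gives one optimal edit sequence (1 edit):
  xmyrk → xmark (sub y→a @3)
Edit distance = 1.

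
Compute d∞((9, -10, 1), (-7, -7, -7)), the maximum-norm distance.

max(|x_i - y_i|) = max(|9 - (-7)|, |-10 - (-7)|, |1 - (-7)|) = max(16, 3, 8) = 16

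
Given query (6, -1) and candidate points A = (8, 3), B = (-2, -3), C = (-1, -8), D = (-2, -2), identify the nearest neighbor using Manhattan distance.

Distances: d(A) = 6, d(B) = 10, d(C) = 14, d(D) = 9. Nearest: A = (8, 3) with distance 6.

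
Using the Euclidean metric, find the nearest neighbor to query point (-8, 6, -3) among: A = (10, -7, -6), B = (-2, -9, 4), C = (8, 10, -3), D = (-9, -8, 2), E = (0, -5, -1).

Distances: d(A) ≈ 22.4054, d(B) ≈ 17.6068, d(C) ≈ 16.4924, d(D) ≈ 14.8997, d(E) ≈ 13.7477. Nearest: E = (0, -5, -1) with distance 13.7477.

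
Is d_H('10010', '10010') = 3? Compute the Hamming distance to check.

Differing positions: none. Hamming distance = 0, so the claim that d_H = 3 is false.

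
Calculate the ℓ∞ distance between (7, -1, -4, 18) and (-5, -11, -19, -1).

max(|x_i - y_i|) = max(|7 - (-5)|, |-1 - (-11)|, |-4 - (-19)|, |18 - (-1)|) = max(12, 10, 15, 19) = 19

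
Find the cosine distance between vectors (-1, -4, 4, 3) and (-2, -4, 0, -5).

With u = (-1, -4, 4, 3), v = (-2, -4, 0, -5):
u·v = (-1)·(-2) + (-4)·(-4) + 4·0 + 3·(-5) = 2 + 16 + 0 + (-15) = 3.
|u| = √((-1)² + (-4)² + 4² + 3²) = √42, |v| = √((-2)² + (-4)² + 0² + (-5)²) = √45, so |u||v| = √(42·45) = √1890.
cos θ = (u·v)/(|u||v|) = 3/√1890 ≈ 0.069
Cosine distance = 1 - cos θ ≈ 1 - 0.069 = 0.931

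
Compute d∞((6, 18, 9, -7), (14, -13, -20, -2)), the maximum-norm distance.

max(|x_i - y_i|) = max(|6 - 14|, |18 - (-13)|, |9 - (-20)|, |-7 - (-2)|) = max(8, 31, 29, 5) = 31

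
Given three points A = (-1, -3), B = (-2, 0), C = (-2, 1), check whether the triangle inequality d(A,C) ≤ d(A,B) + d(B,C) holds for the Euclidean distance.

d(A,B) = √(1² + 3²) = √10 ≈ 3.1623, d(B,C) = √(0² + 1²) = √1 = 1, d(A,C) = √(1² + 4²) = √17 ≈ 4.1231.
d(A,C) ≈ 4.1231 ≤ 3.1623 + 1 = 4.1623. Triangle inequality is satisfied.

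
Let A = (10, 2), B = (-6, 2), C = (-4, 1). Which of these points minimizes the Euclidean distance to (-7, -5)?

Distances: d(A) ≈ 18.3848, d(B) ≈ 7.0711, d(C) ≈ 6.7082. Nearest: C = (-4, 1) with distance 6.7082.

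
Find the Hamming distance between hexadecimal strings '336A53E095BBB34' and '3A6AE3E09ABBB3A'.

Differing positions: 2, 5, 10, 15. Hamming distance = 4.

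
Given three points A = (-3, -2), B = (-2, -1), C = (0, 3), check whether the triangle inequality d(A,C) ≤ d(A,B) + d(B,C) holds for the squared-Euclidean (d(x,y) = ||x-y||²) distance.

d(A,B) = 1² + 1² = 2, d(B,C) = 2² + 4² = 20, d(A,C) = 3² + 5² = 34.
d(A,C) = 34 > 2 + 20 = 22. Triangle inequality is VIOLATED. (Squared-Euclidean is not a metric — this is a counterexample.)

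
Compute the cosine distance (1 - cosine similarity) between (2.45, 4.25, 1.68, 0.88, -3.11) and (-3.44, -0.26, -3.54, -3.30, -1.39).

With u = (2.45, 4.25, 1.68, 0.88, -3.11), v = (-3.44, -0.26, -3.54, -3.30, -1.39):
u·v = 2.45·(-3.44) + 4.25·(-0.26) + 1.68·(-3.54) + 0.88·(-3.3) + (-3.11)·(-1.39) = (-8.428) + (-1.105) + (-5.9472) + (-2.904) + 4.3229 = -14.0613.
|u| = √(2.45² + 4.25² + 1.68² + 0.88² + (-3.11)²) = √(6.0025 + 18.0625 + 2.8224 + 0.7744 + 9.6721) = √37.3339, |v| = √((-3.44)² + (-0.26)² + (-3.54)² + (-3.3)² + (-1.39)²) = √(11.8336 + 0.0676 + 12.5316 + 10.89 + 1.9321) = √37.2549.
cos θ = (u·v)/(|u||v|) = -14.0613/(√37.3339·√37.2549) ≈ -0.377
Cosine distance = 1 - cos θ ≈ 1 - (-0.377) = 1.377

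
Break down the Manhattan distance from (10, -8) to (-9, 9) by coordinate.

Σ|x_i - y_i| = |10 - (-9)| + |-8 - 9| = 19 + 17 = 36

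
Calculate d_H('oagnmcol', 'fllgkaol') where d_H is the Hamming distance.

Differing positions: 1, 2, 3, 4, 5, 6. Hamming distance = 6.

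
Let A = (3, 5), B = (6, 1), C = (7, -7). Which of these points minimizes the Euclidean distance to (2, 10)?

Distances: d(A) ≈ 5.099, d(B) ≈ 9.8489, d(C) ≈ 17.72. Nearest: A = (3, 5) with distance 5.099.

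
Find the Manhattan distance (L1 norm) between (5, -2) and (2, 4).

Σ|x_i - y_i| = |5 - 2| + |-2 - 4| = 3 + 6 = 9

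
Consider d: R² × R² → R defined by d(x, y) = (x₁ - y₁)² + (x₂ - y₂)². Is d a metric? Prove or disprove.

No. The squared Euclidean distance fails the triangle inequality. Counterexample: x = (0, 0), y = (2, 5), z = (4, 10). d(x,z) = 4² + 10² = 116, but d(x,y) + d(y,z) = (2² + 5²) + (2² + 5²) = 29 + 29 = 58. Since 116 > 58, the triangle inequality is violated. (Note: √d, the ordinary Euclidean distance, IS a metric.)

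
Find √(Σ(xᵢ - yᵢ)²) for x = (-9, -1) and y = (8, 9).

√(Σ(x_i - y_i)²) = √((-9 - 8)² + (-1 - 9)²)
= √((-17)² + (-10)²) = √(289 + 100) = √389 ≈ 19.7231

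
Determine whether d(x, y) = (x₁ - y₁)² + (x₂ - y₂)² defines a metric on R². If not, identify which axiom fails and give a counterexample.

No. The squared Euclidean distance fails the triangle inequality. Counterexample: x = (0, 0), y = (2, 3), z = (4, 6). d(x,z) = 4² + 6² = 52, but d(x,y) + d(y,z) = (2² + 3²) + (2² + 3²) = 13 + 13 = 26. Since 52 > 26, the triangle inequality is violated. (Note: √d, the ordinary Euclidean distance, IS a metric.)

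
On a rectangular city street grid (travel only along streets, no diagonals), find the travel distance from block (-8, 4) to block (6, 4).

Σ|x_i - y_i| = |-8 - 6| + |4 - 4| = 14 + 0 = 14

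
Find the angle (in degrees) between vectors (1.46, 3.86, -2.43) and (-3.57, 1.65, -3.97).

With u = (1.46, 3.86, -2.43), v = (-3.57, 1.65, -3.97):
u·v = 1.46·(-3.57) + 3.86·1.65 + (-2.43)·(-3.97) = (-5.2122) + 6.369 + 9.6471 = 10.8039.
|u| = √(1.46² + 3.86² + (-2.43)²) = √(2.1316 + 14.8996 + 5.9049) = √22.9361, |v| = √((-3.57)² + 1.65² + (-3.97)²) = √(12.7449 + 2.7225 + 15.7609) = √31.2283.
cos θ = (u·v)/(|u||v|) = 10.8039/(√22.9361·√31.2283) ≈ 0.403689
θ = arccos(0.403689) ≈ 66.19°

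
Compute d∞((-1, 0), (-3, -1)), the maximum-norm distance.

max(|x_i - y_i|) = max(|-1 - (-3)|, |0 - (-1)|) = max(2, 1) = 2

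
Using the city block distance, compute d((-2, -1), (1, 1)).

Σ|x_i - y_i| = |-2 - 1| + |-1 - 1| = 3 + 2 = 5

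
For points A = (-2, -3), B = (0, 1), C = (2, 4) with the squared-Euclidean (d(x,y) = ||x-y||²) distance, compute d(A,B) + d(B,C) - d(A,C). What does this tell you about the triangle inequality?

d(A,B) = 2² + 4² = 20, d(B,C) = 2² + 3² = 13, d(A,C) = 4² + 7² = 65.
d(A,B) + d(B,C) - d(A,C) = 20 + 13 - 65 = 33 - 65 = -32. This is < 0, so the triangle inequality FAILS for these points (squared-Euclidean is not a metric).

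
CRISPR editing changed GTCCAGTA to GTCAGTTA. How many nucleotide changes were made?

Differing positions: 4, 5, 6. Hamming distance = 3.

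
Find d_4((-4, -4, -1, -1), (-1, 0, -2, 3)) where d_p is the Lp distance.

(Σ|x_i - y_i|^4)^(1/4) = (|-4 - (-1)|^4 + |-4 - 0|^4 + |-1 - (-2)|^4 + |-1 - 3|^4)^(1/4)
= (3^4 + 4^4 + 1^4 + 4^4)^(1/4) = (81 + 256 + 1 + 256)^(1/4) = (594)^(1/4) ≈ 4.9368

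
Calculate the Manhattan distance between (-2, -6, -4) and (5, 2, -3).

Σ|x_i - y_i| = |-2 - 5| + |-6 - 2| + |-4 - (-3)| = 7 + 8 + 1 = 16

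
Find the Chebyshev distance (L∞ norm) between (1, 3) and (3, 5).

max(|x_i - y_i|) = max(|1 - 3|, |3 - 5|) = max(2, 2) = 2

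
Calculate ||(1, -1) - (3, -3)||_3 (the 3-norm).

(Σ|x_i - y_i|^3)^(1/3) = (|1 - 3|^3 + |-1 - (-3)|^3)^(1/3)
= (2^3 + 2^3)^(1/3) = (8 + 8)^(1/3) = (16)^(1/3) ≈ 2.5198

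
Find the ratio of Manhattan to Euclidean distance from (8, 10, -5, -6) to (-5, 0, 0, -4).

L1 = |8 - (-5)| + |10 - 0| + |-5 - 0| + |-6 - (-4)| = 13 + 10 + 5 + 2 = 30
L2 = √(13² + 10² + 5² + 2²) = √298 ≈ 17.2627
L1 ≥ L2 always (equality iff movement is along one axis); L1 > L2 here.
Ratio L1/L2 = 30/√298 ≈ 1.7379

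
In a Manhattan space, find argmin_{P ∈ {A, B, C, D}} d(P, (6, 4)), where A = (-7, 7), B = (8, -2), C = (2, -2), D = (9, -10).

Distances: d(A) = 16, d(B) = 8, d(C) = 10, d(D) = 17. Nearest: B = (8, -2) with distance 8.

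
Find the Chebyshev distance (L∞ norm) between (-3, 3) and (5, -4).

max(|x_i - y_i|) = max(|-3 - 5|, |3 - (-4)|) = max(8, 7) = 8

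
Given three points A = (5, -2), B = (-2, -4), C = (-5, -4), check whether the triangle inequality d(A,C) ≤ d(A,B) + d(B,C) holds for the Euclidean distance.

d(A,B) = √(7² + 2²) = √53 ≈ 7.2801, d(B,C) = √(3² + 0²) = √9 = 3, d(A,C) = √(10² + 2²) = √104 ≈ 10.198.
d(A,C) ≈ 10.198 ≤ 7.2801 + 3 = 10.2801. Triangle inequality is satisfied.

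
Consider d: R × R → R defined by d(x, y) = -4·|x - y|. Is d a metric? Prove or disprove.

No. With c = -4 < 0, d fails non-negativity: d(7, 16) = -4·|7 - 16| = -4·9 = -36 < 0.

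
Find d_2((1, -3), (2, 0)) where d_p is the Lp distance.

(Σ|x_i - y_i|^2)^(1/2) = (|1 - 2|^2 + |-3 - 0|^2)^(1/2)
= (1^2 + 3^2)^(1/2) = (1 + 9)^(1/2) = (10)^(1/2) ≈ 3.1623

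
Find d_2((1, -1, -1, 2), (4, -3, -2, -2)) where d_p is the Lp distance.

(Σ|x_i - y_i|^2)^(1/2) = (|1 - 4|^2 + |-1 - (-3)|^2 + |-1 - (-2)|^2 + |2 - (-2)|^2)^(1/2)
= (3^2 + 2^2 + 1^2 + 4^2)^(1/2) = (9 + 4 + 1 + 16)^(1/2) = (30)^(1/2) ≈ 5.4772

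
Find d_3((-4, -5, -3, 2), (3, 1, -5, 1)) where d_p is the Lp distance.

(Σ|x_i - y_i|^3)^(1/3) = (|-4 - 3|^3 + |-5 - 1|^3 + |-3 - (-5)|^3 + |2 - 1|^3)^(1/3)
= (7^3 + 6^3 + 2^3 + 1^3)^(1/3) = (343 + 216 + 8 + 1)^(1/3) = (568)^(1/3) ≈ 8.2816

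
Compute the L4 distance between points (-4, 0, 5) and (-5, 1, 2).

(Σ|x_i - y_i|^4)^(1/4) = (|-4 - (-5)|^4 + |0 - 1|^4 + |5 - 2|^4)^(1/4)
= (1^4 + 1^4 + 3^4)^(1/4) = (1 + 1 + 81)^(1/4) = (83)^(1/4) ≈ 3.0183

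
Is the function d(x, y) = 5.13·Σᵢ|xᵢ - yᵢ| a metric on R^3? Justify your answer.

Yes. The L1 (Manhattan) norm induces a metric on R^3, and multiplying a metric by a positive constant 5.13 > 0 preserves all four axioms: non-negativity (5.13·||x-y|| ≥ 0), identity (5.13·||x-y|| = 0 ⟺ ||x-y|| = 0 ⟺ x = y), symmetry (||x-y|| = ||y-x||), and the triangle inequality (5.13·||x-z|| ≤ 5.13·||x-y|| + 5.13·||y-z||). So d is a metric.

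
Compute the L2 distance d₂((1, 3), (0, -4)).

√(Σ(x_i - y_i)²) = √((1 - 0)² + (3 - (-4))²)
= √(1² + 7²) = √(1 + 49) = √50 ≈ 7.0711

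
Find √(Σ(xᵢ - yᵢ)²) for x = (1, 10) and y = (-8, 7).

√(Σ(x_i - y_i)²) = √((1 - (-8))² + (10 - 7)²)
= √(9² + 3²) = √(81 + 9) = √90 ≈ 9.4868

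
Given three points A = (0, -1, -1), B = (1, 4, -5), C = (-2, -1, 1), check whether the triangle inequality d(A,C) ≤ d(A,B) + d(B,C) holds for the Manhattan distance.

d(A,B) = 1 + 5 + 4 = 10, d(B,C) = 3 + 5 + 6 = 14, d(A,C) = 2 + 0 + 2 = 4.
d(A,C) = 4 ≤ 10 + 14 = 24. Triangle inequality is satisfied.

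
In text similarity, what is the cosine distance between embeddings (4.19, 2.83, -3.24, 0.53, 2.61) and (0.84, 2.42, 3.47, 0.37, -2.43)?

With u = (4.19, 2.83, -3.24, 0.53, 2.61), v = (0.84, 2.42, 3.47, 0.37, -2.43):
u·v = 4.19·0.84 + 2.83·2.42 + (-3.24)·3.47 + 0.53·0.37 + 2.61·(-2.43) = 3.5196 + 6.8486 + (-11.2428) + 0.1961 + (-6.3423) = -7.0208.
|u| = √(4.19² + 2.83² + (-3.24)² + 0.53² + 2.61²) = √(17.5561 + 8.0089 + 10.4976 + 0.2809 + 6.8121) = √43.1556, |v| = √(0.84² + 2.42² + 3.47² + 0.37² + (-2.43)²) = √(0.7056 + 5.8564 + 12.0409 + 0.1369 + 5.9049) = √24.6447.
cos θ = (u·v)/(|u||v|) = -7.0208/(√43.1556·√24.6447) ≈ -0.2153
Cosine distance = 1 - cos θ ≈ 1 - (-0.2153) = 1.2153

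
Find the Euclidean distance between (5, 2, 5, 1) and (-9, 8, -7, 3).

√(Σ(x_i - y_i)²) = √((5 - (-9))² + (2 - 8)² + (5 - (-7))² + (1 - 3)²)
= √(14² + (-6)² + 12² + (-2)²) = √(196 + 36 + 144 + 4) = √380 ≈ 19.4936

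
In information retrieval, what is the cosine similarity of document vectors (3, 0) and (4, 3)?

With u = (3, 0), v = (4, 3):
u·v = 3·4 + 0·3 = 12 + 0 = 12.
|u| = √(3² + 0²) = √9, |v| = √(4² + 3²) = √25, so |u||v| = √(9·25) = √225 = 15.
cos θ = (u·v)/(|u||v|) = 12/15 = 0.8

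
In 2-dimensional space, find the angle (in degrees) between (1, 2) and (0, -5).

With u = (1, 2), v = (0, -5):
u·v = 1·0 + 2·(-5) = 0 + (-10) = -10.
|u| = √(1² + 2²) = √5, |v| = √(0² + (-5)²) = √25, so |u||v| = √(5·25) = √125.
cos θ = (u·v)/(|u||v|) = -10/√125 ≈ -0.894427
θ = arccos(-0.894427) ≈ 153.43°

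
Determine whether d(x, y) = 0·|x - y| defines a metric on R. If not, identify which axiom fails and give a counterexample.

No. With c = 0, d(x,y) = 0 for all x, y. This fails identity of indiscernibles: d(4, 11) = 0 but 4 ≠ 11.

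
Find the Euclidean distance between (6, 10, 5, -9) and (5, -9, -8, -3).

√(Σ(x_i - y_i)²) = √((6 - 5)² + (10 - (-9))² + (5 - (-8))² + (-9 - (-3))²)
= √(1² + 19² + 13² + (-6)²) = √(1 + 361 + 169 + 36) = √567 ≈ 23.8118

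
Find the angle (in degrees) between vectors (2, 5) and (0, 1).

With u = (2, 5), v = (0, 1):
u·v = 2·0 + 5·1 = 0 + 5 = 5.
|u| = √(2² + 5²) = √29, |v| = √(0² + 1²) = √1, so |u||v| = √(29·1) = √29.
cos θ = (u·v)/(|u||v|) = 5/√29 ≈ 0.928477
θ = arccos(0.928477) ≈ 21.8°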